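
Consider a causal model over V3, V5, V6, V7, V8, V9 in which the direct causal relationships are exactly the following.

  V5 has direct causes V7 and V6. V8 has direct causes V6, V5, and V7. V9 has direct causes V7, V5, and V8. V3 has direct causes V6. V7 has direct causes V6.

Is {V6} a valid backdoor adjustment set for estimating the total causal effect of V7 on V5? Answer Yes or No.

Yes

Backdoor paths from V7 to V5 (paths whose first edge points into V7):
  P1: V7 <- V6 -> V5
  P2: V7 <- V6 -> V8 <- V5
  P3: V7 <- V6 -> V8 -> V9 <- V5
Condition 1 (no descendant of V7 in the set): holds — descendants of V7 are {V5, V8, V9}; none are in {V6}.
Condition 2 (every backdoor path blocked by {V6}):
  P1: blocked at fork node V6 ∈ conditioning set.
  P2: blocked at fork node V6 ∈ conditioning set.
  P3: blocked at fork node V6 ∈ conditioning set.
{V6} satisfies the backdoor criterion.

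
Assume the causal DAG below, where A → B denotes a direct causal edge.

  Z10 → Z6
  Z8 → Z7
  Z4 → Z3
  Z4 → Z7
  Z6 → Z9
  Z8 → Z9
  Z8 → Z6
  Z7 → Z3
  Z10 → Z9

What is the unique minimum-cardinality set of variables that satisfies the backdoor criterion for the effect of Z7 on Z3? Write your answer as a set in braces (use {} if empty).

Variables eligible for adjustment (non-descendants of Z7, excluding Z7 and Z3): {Z10, Z4, Z6, Z8, Z9}.
Backdoor paths from Z7 to Z3:
  P1: Z7 <- Z4 -> Z3
The empty set is not sufficient: P1 (Z7 <- Z4 -> Z3) has no collider blocking it and no conditioned non-collider, so it is open.
Try {Z4}:
  P1: blocked at fork node Z4 ∈ conditioning set.
{Z4} contains no descendant of Z7 and blocks every backdoor path.
No other singleton works — e.g. {Z8} leaves P1 open — so {Z4} is the unique smallest valid adjustment set.

{Z4}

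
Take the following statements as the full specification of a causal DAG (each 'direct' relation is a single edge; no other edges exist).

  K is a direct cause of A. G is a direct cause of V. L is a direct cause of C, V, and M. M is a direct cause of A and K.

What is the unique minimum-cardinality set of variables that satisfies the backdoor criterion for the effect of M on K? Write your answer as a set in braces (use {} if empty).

{}

Variables eligible for adjustment (non-descendants of M, excluding M and K): {C, G, L, V}.
Backdoor paths from M to K:
  (none)
With no backdoor paths the empty set already satisfies the criterion, and it is trivially minimal.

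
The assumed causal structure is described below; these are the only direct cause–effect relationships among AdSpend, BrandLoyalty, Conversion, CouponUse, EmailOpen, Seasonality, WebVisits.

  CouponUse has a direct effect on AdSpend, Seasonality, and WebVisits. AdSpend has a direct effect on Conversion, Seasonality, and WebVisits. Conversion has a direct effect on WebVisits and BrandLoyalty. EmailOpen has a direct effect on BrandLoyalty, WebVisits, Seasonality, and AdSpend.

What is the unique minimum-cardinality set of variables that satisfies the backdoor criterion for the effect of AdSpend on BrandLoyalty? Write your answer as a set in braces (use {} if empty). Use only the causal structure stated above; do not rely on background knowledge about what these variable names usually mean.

{EmailOpen}

Variables eligible for adjustment (non-descendants of AdSpend, excluding AdSpend and BrandLoyalty): {CouponUse, EmailOpen}.
Backdoor paths from AdSpend to BrandLoyalty:
  P1: AdSpend <- EmailOpen -> Seasonality <- CouponUse -> WebVisits <- Conversion -> BrandLoyalty
  P2: AdSpend <- EmailOpen -> BrandLoyalty
  P3: AdSpend <- EmailOpen -> WebVisits <- Conversion -> BrandLoyalty
  P4: AdSpend <- CouponUse -> Seasonality <- EmailOpen -> BrandLoyalty
  P5: AdSpend <- CouponUse -> Seasonality <- EmailOpen -> WebVisits <- Conversion -> BrandLoyalty
  P6: AdSpend <- CouponUse -> WebVisits <- EmailOpen -> BrandLoyalty
  P7: AdSpend <- CouponUse -> WebVisits <- Conversion -> BrandLoyalty
The empty set is not sufficient: P2 (AdSpend <- EmailOpen -> BrandLoyalty) has no collider blocking it and no conditioned non-collider, so it is open.
Try {EmailOpen}:
  P1: blocked at fork node EmailOpen ∈ conditioning set.
  P2: blocked at fork node EmailOpen ∈ conditioning set.
  P3: blocked at fork node EmailOpen ∈ conditioning set.
  P4: blocked at collider Seasonality (neither it nor any descendant is in the conditioning set).
  P5: blocked at collider Seasonality (neither it nor any descendant is in the conditioning set).
  P6: blocked at collider WebVisits (neither it nor any descendant is in the conditioning set).
  P7: blocked at collider WebVisits (neither it nor any descendant is in the conditioning set).
{EmailOpen} contains no descendant of AdSpend and blocks every backdoor path.
No other singleton works — e.g. {CouponUse} leaves P2 open — so {EmailOpen} is the unique smallest valid adjustment set.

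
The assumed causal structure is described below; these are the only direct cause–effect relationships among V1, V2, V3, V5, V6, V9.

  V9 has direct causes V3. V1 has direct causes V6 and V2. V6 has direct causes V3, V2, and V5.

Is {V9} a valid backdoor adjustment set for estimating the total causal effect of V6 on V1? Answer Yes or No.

Backdoor paths from V6 to V1 (paths whose first edge points into V6):
  P1: V6 <- V2 -> V1
Condition 1 (no descendant of V6 in the set): holds — descendants of V6 are {V1}; none are in {V9}.
Condition 2 (every backdoor path blocked by {V9}):
  P1: open — no interior node is in the conditioning set.
{V9} does not satisfy the backdoor criterion.

No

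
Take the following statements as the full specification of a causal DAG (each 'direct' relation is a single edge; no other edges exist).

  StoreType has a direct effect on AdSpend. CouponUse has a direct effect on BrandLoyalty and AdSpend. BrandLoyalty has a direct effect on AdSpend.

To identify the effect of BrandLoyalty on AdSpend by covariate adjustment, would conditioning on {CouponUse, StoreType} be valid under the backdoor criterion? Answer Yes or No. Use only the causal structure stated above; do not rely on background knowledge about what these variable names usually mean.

Yes

Backdoor paths from BrandLoyalty to AdSpend (paths whose first edge points into BrandLoyalty):
  P1: BrandLoyalty <- CouponUse -> AdSpend
Condition 1 (no descendant of BrandLoyalty in the set): holds — descendants of BrandLoyalty are {AdSpend}; none are in {CouponUse, StoreType}.
Condition 2 (every backdoor path blocked by {CouponUse, StoreType}):
  P1: blocked at fork node CouponUse ∈ conditioning set.
{CouponUse, StoreType} satisfies the backdoor criterion.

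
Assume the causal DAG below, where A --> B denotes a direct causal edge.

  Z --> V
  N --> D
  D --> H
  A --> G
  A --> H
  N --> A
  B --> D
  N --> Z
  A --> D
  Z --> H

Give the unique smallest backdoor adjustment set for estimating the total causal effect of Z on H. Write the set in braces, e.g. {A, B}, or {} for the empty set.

{N}

Variables eligible for adjustment (non-descendants of Z, excluding Z and H): {A, B, D, G, N}.
Backdoor paths from Z to H:
  P1: Z <- N -> A -> D -> H
  P2: Z <- N -> A -> H
  P3: Z <- N -> D <- A -> H
  P4: Z <- N -> D -> H
The empty set is not sufficient: P1 (Z <- N -> A -> D -> H) has no collider blocking it and no conditioned non-collider, so it is open.
Try {N}:
  P1: blocked at fork node N ∈ conditioning set.
  P2: blocked at fork node N ∈ conditioning set.
  P3: blocked at fork node N ∈ conditioning set.
  P4: blocked at fork node N ∈ conditioning set.
{N} contains no descendant of Z and blocks every backdoor path.
No other singleton works — e.g. {A} leaves P4 open — so {N} is the unique smallest valid adjustment set.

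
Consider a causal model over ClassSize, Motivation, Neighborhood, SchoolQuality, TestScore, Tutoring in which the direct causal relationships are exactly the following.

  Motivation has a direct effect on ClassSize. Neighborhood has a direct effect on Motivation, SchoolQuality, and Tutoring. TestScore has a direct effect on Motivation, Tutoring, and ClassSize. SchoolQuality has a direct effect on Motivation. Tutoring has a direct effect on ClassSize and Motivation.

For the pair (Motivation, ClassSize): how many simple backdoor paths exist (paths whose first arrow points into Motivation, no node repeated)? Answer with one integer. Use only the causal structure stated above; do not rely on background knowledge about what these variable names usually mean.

8

A backdoor path from Motivation to ClassSize is any simple undirected path whose first edge points into Motivation (i.e. leaves Motivation via a parent).
Parents of Motivation: {Neighborhood, SchoolQuality, TestScore, Tutoring}.
Enumerating:
  P1: Motivation <- TestScore -> Tutoring -> ClassSize
  P2: Motivation <- TestScore -> ClassSize
  P3: Motivation <- Neighborhood -> Tutoring <- TestScore -> ClassSize
  P4: Motivation <- Neighborhood -> Tutoring -> ClassSize
  P5: Motivation <- SchoolQuality <- Neighborhood -> Tutoring <- TestScore -> ClassSize
  P6: Motivation <- SchoolQuality <- Neighborhood -> Tutoring -> ClassSize
  P7: Motivation <- Tutoring <- TestScore -> ClassSize
  P8: Motivation <- Tutoring -> ClassSize
That exhausts the simple backdoor paths. Count: 8.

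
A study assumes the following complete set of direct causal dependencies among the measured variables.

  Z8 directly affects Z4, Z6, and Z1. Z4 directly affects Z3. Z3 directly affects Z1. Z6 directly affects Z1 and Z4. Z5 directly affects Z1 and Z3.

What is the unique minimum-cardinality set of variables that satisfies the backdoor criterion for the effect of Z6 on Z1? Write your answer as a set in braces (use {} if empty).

{Z8}

Variables eligible for adjustment (non-descendants of Z6, excluding Z6 and Z1): {Z5, Z8}.
Backdoor paths from Z6 to Z1:
  P1: Z6 <- Z8 -> Z4 -> Z3 <- Z5 -> Z1
  P2: Z6 <- Z8 -> Z4 -> Z3 -> Z1
  P3: Z6 <- Z8 -> Z1
The empty set is not sufficient: P2 (Z6 <- Z8 -> Z4 -> Z3 -> Z1) has no collider blocking it and no conditioned non-collider, so it is open.
Try {Z8}:
  P1: blocked at fork node Z8 ∈ conditioning set.
  P2: blocked at fork node Z8 ∈ conditioning set.
  P3: blocked at fork node Z8 ∈ conditioning set.
{Z8} contains no descendant of Z6 and blocks every backdoor path.
No other singleton works — e.g. {Z5} leaves P2 open — so {Z8} is the unique smallest valid adjustment set.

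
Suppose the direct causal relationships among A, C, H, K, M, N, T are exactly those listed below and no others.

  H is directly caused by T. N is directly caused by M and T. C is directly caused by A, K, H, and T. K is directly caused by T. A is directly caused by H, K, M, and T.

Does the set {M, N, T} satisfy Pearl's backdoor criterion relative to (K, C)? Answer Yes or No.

Yes

Backdoor paths from K to C (paths whose first edge points into K):
  P1: K <- T -> H -> A -> C
  P2: K <- T -> H -> C
  P3: K <- T -> A <- H -> C
  P4: K <- T -> A -> C
  P5: K <- T -> C
  P6: K <- T -> N <- M -> A <- H -> C
  P7: K <- T -> N <- M -> A -> C
Condition 1 (no descendant of K in the set): holds — descendants of K are {A, C}; none are in {M, N, T}.
Condition 2 (every backdoor path blocked by {M, N, T}):
  P1: blocked at fork node T ∈ conditioning set.
  P2: blocked at fork node T ∈ conditioning set.
  P3: blocked at fork node T ∈ conditioning set.
  P4: blocked at fork node T ∈ conditioning set.
  P5: blocked at fork node T ∈ conditioning set.
  P6: blocked at fork node T ∈ conditioning set.
  P7: blocked at fork node T ∈ conditioning set.
{M, N, T} satisfies the backdoor criterion.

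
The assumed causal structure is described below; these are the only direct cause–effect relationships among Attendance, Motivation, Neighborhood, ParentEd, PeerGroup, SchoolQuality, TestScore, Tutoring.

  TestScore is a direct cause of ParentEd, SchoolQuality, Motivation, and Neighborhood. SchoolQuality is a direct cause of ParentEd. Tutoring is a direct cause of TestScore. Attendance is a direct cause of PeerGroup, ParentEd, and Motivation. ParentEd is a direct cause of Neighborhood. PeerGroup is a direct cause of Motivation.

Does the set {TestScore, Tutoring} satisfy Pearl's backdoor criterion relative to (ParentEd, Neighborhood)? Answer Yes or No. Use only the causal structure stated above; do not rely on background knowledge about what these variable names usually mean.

Backdoor paths from ParentEd to Neighborhood (paths whose first edge points into ParentEd):
  P1: ParentEd <- TestScore -> Neighborhood
  P2: ParentEd <- SchoolQuality <- TestScore -> Neighborhood
  P3: ParentEd <- Attendance -> PeerGroup -> Motivation <- TestScore -> Neighborhood
  P4: ParentEd <- Attendance -> Motivation <- TestScore -> Neighborhood
Condition 1 (no descendant of ParentEd in the set): holds — descendants of ParentEd are {Neighborhood}; none are in {TestScore, Tutoring}.
Condition 2 (every backdoor path blocked by {TestScore, Tutoring}):
  P1: blocked at fork node TestScore ∈ conditioning set.
  P2: blocked at fork node TestScore ∈ conditioning set.
  P3: blocked at collider Motivation (neither it nor any descendant is in the conditioning set).
  P4: blocked at collider Motivation (neither it nor any descendant is in the conditioning set).
{TestScore, Tutoring} satisfies the backdoor criterion.

Yes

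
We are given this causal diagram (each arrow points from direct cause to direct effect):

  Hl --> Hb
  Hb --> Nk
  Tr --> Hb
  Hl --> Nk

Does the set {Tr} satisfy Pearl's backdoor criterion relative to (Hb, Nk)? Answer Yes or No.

No

Backdoor paths from Hb to Nk (paths whose first edge points into Hb):
  P1: Hb <- Hl -> Nk
Condition 1 (no descendant of Hb in the set): holds — descendants of Hb are {Nk}; none are in {Tr}.
Condition 2 (every backdoor path blocked by {Tr}):
  P1: open — no interior node is in the conditioning set.
{Tr} does not satisfy the backdoor criterion.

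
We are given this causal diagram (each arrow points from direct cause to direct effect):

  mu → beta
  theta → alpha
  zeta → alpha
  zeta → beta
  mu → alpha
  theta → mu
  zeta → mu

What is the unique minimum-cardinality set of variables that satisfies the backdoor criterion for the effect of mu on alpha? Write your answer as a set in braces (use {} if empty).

{theta, zeta}

Variables eligible for adjustment (non-descendants of mu, excluding mu and alpha): {theta, zeta}.
Backdoor paths from mu to alpha:
  P1: mu <- zeta -> alpha
  P2: mu <- theta -> alpha
The empty set is not sufficient: P1 (mu <- zeta -> alpha) has no collider blocking it and no conditioned non-collider, so it is open.
Try {theta, zeta}:
  P1: blocked at fork node zeta ∈ conditioning set.
  P2: blocked at fork node theta ∈ conditioning set.
{theta, zeta} contains no descendant of mu and blocks every backdoor path.
Every element of {theta, zeta} is needed (dropping theta leaves P2 open; dropping zeta leaves P1 open), so no proper subset is valid.
Among all size-2 subsets of the eligible variables, only {theta, zeta} blocks every backdoor path, so it is the unique smallest valid adjustment set.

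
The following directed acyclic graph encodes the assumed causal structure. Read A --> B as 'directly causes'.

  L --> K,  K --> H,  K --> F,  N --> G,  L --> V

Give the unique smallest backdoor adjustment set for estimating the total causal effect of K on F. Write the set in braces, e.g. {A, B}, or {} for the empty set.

{}

Variables eligible for adjustment (non-descendants of K, excluding K and F): {G, L, N, V}.
Backdoor paths from K to F:
  (none)
With no backdoor paths the empty set already satisfies the criterion, and it is trivially minimal.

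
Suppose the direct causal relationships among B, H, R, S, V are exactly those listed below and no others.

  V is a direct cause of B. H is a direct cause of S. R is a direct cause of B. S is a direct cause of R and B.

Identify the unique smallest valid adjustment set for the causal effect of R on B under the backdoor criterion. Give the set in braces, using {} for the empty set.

{S}

Variables eligible for adjustment (non-descendants of R, excluding R and B): {H, S, V}.
Backdoor paths from R to B:
  P1: R <- S -> B
The empty set is not sufficient: P1 (R <- S -> B) has no collider blocking it and no conditioned non-collider, so it is open.
Try {S}:
  P1: blocked at fork node S ∈ conditioning set.
{S} contains no descendant of R and blocks every backdoor path.
No other singleton works — e.g. {H} leaves P1 open — so {S} is the unique smallest valid adjustment set.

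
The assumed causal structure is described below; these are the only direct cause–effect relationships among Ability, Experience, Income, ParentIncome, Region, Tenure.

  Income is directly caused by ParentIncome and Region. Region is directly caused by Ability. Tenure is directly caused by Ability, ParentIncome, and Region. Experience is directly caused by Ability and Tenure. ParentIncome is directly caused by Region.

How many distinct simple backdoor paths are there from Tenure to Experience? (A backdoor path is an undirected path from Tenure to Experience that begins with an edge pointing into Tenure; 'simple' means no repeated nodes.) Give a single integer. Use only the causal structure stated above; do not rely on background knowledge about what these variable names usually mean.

A backdoor path from Tenure to Experience is any simple undirected path whose first edge points into Tenure (i.e. leaves Tenure via a parent).
Parents of Tenure: {Ability, ParentIncome, Region}.
Enumerating:
  P1: Tenure <- Ability -> Experience
  P2: Tenure <- Region <- Ability -> Experience
  P3: Tenure <- ParentIncome <- Region <- Ability -> Experience
  P4: Tenure <- ParentIncome -> Income <- Region <- Ability -> Experience
That exhausts the simple backdoor paths. Count: 4.

4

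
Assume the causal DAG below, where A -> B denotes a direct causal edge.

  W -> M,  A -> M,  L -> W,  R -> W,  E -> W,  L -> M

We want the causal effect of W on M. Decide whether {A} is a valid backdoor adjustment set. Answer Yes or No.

No

Backdoor paths from W to M (paths whose first edge points into W):
  P1: W <- L -> M
Condition 1 (no descendant of W in the set): holds — descendants of W are {M}; none are in {A}.
Condition 2 (every backdoor path blocked by {A}):
  P1: open — no interior node is in the conditioning set.
{A} does not satisfy the backdoor criterion.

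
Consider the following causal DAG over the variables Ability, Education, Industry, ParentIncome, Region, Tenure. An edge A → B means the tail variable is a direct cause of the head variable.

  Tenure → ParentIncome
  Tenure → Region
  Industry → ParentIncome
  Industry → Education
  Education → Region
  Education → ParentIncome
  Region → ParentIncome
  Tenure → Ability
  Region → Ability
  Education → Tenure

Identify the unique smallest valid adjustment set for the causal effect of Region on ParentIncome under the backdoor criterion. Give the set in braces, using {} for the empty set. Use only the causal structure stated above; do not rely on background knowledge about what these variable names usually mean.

Variables eligible for adjustment (non-descendants of Region, excluding Region and ParentIncome): {Education, Industry, Tenure}.
Backdoor paths from Region to ParentIncome:
  P1: Region <- Education <- Industry -> ParentIncome
  P2: Region <- Education -> Tenure -> ParentIncome
  P3: Region <- Education -> ParentIncome
  P4: Region <- Tenure <- Education <- Industry -> ParentIncome
  P5: Region <- Tenure <- Education -> ParentIncome
  P6: Region <- Tenure -> ParentIncome
The empty set is not sufficient: P1 (Region <- Education <- Industry -> ParentIncome) has no collider blocking it and no conditioned non-collider, so it is open.
Try {Education, Tenure}:
  P1: blocked at chain node Education ∈ conditioning set.
  P2: blocked at fork node Education ∈ conditioning set.
  P3: blocked at fork node Education ∈ conditioning set.
  P4: blocked at chain node Tenure ∈ conditioning set.
  P5: blocked at chain node Tenure ∈ conditioning set.
  P6: blocked at fork node Tenure ∈ conditioning set.
{Education, Tenure} contains no descendant of Region and blocks every backdoor path.
Every element of {Education, Tenure} is needed (dropping Education leaves P1 open; dropping Tenure leaves P6 open), so no proper subset is valid.
Among all size-2 subsets of the eligible variables, only {Education, Tenure} blocks every backdoor path, so it is the unique smallest valid adjustment set.

{Education, Tenure}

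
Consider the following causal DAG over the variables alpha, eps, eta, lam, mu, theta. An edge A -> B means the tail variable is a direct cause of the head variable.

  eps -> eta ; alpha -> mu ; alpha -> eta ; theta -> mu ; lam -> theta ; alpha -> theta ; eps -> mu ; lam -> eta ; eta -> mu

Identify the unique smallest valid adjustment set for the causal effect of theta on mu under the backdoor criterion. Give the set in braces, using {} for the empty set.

Variables eligible for adjustment (non-descendants of theta, excluding theta and mu): {alpha, eps, eta, lam}.
Backdoor paths from theta to mu:
  P1: theta <- alpha -> eta <- eps -> mu
  P2: theta <- alpha -> eta -> mu
  P3: theta <- alpha -> mu
  P4: theta <- lam -> eta <- eps -> mu
  P5: theta <- lam -> eta <- alpha -> mu
  P6: theta <- lam -> eta -> mu
The empty set is not sufficient: P2 (theta <- alpha -> eta -> mu) has no collider blocking it and no conditioned non-collider, so it is open.
Try {alpha, lam}:
  P1: blocked at fork node alpha ∈ conditioning set.
  P2: blocked at fork node alpha ∈ conditioning set.
  P3: blocked at fork node alpha ∈ conditioning set.
  P4: blocked at fork node lam ∈ conditioning set.
  P5: blocked at fork node lam ∈ conditioning set.
  P6: blocked at fork node lam ∈ conditioning set.
{alpha, lam} contains no descendant of theta and blocks every backdoor path.
Every element of {alpha, lam} is needed (dropping alpha leaves P2 open; dropping lam leaves P6 open), so no proper subset is valid.
Among all size-2 subsets of the eligible variables, only {alpha, lam} blocks every backdoor path, so it is the unique smallest valid adjustment set.

{alpha, lam}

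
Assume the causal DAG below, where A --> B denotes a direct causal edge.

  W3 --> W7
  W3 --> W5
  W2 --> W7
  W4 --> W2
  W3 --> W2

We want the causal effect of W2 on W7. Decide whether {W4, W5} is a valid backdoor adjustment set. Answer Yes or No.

Backdoor paths from W2 to W7 (paths whose first edge points into W2):
  P1: W2 <- W3 -> W7
Condition 1 (no descendant of W2 in the set): holds — descendants of W2 are {W7}; none are in {W4, W5}.
Condition 2 (every backdoor path blocked by {W4, W5}):
  P1: open — no interior node is in the conditioning set.
{W4, W5} does not satisfy the backdoor criterion.

No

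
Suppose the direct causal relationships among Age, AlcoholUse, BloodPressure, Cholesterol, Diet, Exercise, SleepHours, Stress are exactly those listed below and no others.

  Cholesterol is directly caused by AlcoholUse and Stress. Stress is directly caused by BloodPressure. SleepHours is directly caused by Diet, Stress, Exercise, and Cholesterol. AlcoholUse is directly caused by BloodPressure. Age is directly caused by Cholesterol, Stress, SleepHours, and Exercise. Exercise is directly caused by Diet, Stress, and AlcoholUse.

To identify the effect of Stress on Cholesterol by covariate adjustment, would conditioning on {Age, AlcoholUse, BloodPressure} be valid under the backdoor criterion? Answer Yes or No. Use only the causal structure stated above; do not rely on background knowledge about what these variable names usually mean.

Backdoor paths from Stress to Cholesterol (paths whose first edge points into Stress):
  P1: Stress <- BloodPressure -> AlcoholUse -> Cholesterol
  P2: Stress <- BloodPressure -> AlcoholUse -> Exercise <- Diet -> SleepHours <- Cholesterol
  P3: Stress <- BloodPressure -> AlcoholUse -> Exercise <- Diet -> SleepHours -> Age <- Cholesterol
  P4: Stress <- BloodPressure -> AlcoholUse -> Exercise -> SleepHours <- Cholesterol
  P5: Stress <- BloodPressure -> AlcoholUse -> Exercise -> SleepHours -> Age <- Cholesterol
  P6: Stress <- BloodPressure -> AlcoholUse -> Exercise -> Age <- Cholesterol
  P7: Stress <- BloodPressure -> AlcoholUse -> Exercise -> Age <- SleepHours <- Cholesterol
Condition 1 (no descendant of Stress in the set): FAILS — Age is a descendant of Stress.
Condition 2 (every backdoor path blocked by {Age, AlcoholUse, BloodPressure}):
  P1: blocked at fork node BloodPressure ∈ conditioning set.
  P2: blocked at fork node BloodPressure ∈ conditioning set.
  P3: blocked at fork node BloodPressure ∈ conditioning set.
  P4: blocked at fork node BloodPressure ∈ conditioning set.
  P5: blocked at fork node BloodPressure ∈ conditioning set.
  P6: blocked at fork node BloodPressure ∈ conditioning set.
  P7: blocked at fork node BloodPressure ∈ conditioning set.
{Age, AlcoholUse, BloodPressure} does not satisfy the backdoor criterion.

No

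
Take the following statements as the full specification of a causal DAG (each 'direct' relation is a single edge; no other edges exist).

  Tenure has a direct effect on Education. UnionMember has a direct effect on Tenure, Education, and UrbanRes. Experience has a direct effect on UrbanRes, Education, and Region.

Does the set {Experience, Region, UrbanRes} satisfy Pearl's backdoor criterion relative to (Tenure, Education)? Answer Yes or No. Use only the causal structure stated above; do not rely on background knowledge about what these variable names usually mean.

No

Backdoor paths from Tenure to Education (paths whose first edge points into Tenure):
  P1: Tenure <- UnionMember -> UrbanRes <- Experience -> Education
  P2: Tenure <- UnionMember -> Education
Condition 1 (no descendant of Tenure in the set): holds — descendants of Tenure are {Education}; none are in {Experience, Region, UrbanRes}.
Condition 2 (every backdoor path blocked by {Experience, Region, UrbanRes}):
  P1: blocked at fork node Experience ∈ conditioning set.
  P2: open — no interior node is in the conditioning set.
{Experience, Region, UrbanRes} does not satisfy the backdoor criterion.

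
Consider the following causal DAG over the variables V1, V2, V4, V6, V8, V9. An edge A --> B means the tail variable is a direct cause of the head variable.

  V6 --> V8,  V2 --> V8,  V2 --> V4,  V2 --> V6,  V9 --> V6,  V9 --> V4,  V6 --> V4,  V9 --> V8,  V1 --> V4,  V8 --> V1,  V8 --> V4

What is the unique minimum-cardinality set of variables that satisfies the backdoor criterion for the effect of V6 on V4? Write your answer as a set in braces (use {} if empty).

Variables eligible for adjustment (non-descendants of V6, excluding V6 and V4): {V2, V9}.
Backdoor paths from V6 to V4:
  P1: V6 <- V9 -> V8 <- V2 -> V4
  P2: V6 <- V9 -> V8 -> V1 -> V4
  P3: V6 <- V9 -> V8 -> V4
  P4: V6 <- V9 -> V4
  P5: V6 <- V2 -> V8 <- V9 -> V4
  P6: V6 <- V2 -> V8 -> V1 -> V4
  P7: V6 <- V2 -> V8 -> V4
  P8: V6 <- V2 -> V4
The empty set is not sufficient: P2 (V6 <- V9 -> V8 -> V1 -> V4) has no collider blocking it and no conditioned non-collider, so it is open.
Try {V2, V9}:
  P1: blocked at fork node V9 ∈ conditioning set.
  P2: blocked at fork node V9 ∈ conditioning set.
  P3: blocked at fork node V9 ∈ conditioning set.
  P4: blocked at fork node V9 ∈ conditioning set.
  P5: blocked at fork node V2 ∈ conditioning set.
  P6: blocked at fork node V2 ∈ conditioning set.
  P7: blocked at fork node V2 ∈ conditioning set.
  P8: blocked at fork node V2 ∈ conditioning set.
{V2, V9} contains no descendant of V6 and blocks every backdoor path.
Every element of {V2, V9} is needed (dropping V2 leaves P6 open; dropping V9 leaves P2 open), so no proper subset is valid.
Among all size-2 subsets of the eligible variables, only {V2, V9} blocks every backdoor path, so it is the unique smallest valid adjustment set.

{V2, V9}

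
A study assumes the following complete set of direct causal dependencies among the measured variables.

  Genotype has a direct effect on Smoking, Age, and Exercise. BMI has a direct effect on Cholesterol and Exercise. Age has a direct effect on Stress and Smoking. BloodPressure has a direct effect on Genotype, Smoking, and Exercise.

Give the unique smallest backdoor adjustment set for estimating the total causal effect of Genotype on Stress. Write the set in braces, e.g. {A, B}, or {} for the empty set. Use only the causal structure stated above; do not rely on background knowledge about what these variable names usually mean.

{}

Variables eligible for adjustment (non-descendants of Genotype, excluding Genotype and Stress): {BMI, BloodPressure, Cholesterol}.
Backdoor paths from Genotype to Stress:
  P1: Genotype <- BloodPressure -> Smoking <- Age -> Stress
Each backdoor path contains an unconditioned collider, so every path is already blocked with the empty conditioning set:
  P1: blocked at collider Smoking (neither it nor any descendant is in the conditioning set).
The empty set is therefore the unique smallest valid set.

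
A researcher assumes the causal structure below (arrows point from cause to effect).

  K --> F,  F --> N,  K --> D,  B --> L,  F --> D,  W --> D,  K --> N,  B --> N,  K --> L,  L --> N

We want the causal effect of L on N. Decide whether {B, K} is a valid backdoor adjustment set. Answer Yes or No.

Backdoor paths from L to N (paths whose first edge points into L):
  P1: L <- B -> N
  P2: L <- K -> F -> N
  P3: L <- K -> N
  P4: L <- K -> D <- F -> N
Condition 1 (no descendant of L in the set): holds — descendants of L are {N}; none are in {B, K}.
Condition 2 (every backdoor path blocked by {B, K}):
  P1: blocked at fork node B ∈ conditioning set.
  P2: blocked at fork node K ∈ conditioning set.
  P3: blocked at fork node K ∈ conditioning set.
  P4: blocked at fork node K ∈ conditioning set.
{B, K} satisfies the backdoor criterion.

Yes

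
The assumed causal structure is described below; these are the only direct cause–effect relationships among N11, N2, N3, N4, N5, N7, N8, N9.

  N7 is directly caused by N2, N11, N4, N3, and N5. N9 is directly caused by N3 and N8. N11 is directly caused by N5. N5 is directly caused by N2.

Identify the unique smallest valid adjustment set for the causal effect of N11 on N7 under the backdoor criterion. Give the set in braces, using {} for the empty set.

{N5}

Variables eligible for adjustment (non-descendants of N11, excluding N11 and N7): {N2, N3, N4, N5, N8, N9}.
Backdoor paths from N11 to N7:
  P1: N11 <- N5 <- N2 -> N7
  P2: N11 <- N5 -> N7
The empty set is not sufficient: P1 (N11 <- N5 <- N2 -> N7) has no collider blocking it and no conditioned non-collider, so it is open.
Try {N5}:
  P1: blocked at chain node N5 ∈ conditioning set.
  P2: blocked at fork node N5 ∈ conditioning set.
{N5} contains no descendant of N11 and blocks every backdoor path.
No other singleton works — e.g. {N2} leaves P2 open — so {N5} is the unique smallest valid adjustment set.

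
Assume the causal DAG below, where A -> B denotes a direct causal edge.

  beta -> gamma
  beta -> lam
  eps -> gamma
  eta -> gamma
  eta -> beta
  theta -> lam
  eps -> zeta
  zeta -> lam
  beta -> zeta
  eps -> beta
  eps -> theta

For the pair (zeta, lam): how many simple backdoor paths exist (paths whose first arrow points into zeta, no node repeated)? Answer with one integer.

8

A backdoor path from zeta to lam is any simple undirected path whose first edge points into zeta (i.e. leaves zeta via a parent).
Parents of zeta: {beta, eps}.
Enumerating:
  P1: zeta <- eps -> beta -> lam
  P2: zeta <- eps -> theta -> lam
  P3: zeta <- eps -> gamma <- eta -> beta -> lam
  P4: zeta <- eps -> gamma <- beta -> lam
  P5: zeta <- beta <- eta -> gamma <- eps -> theta -> lam
  P6: zeta <- beta <- eps -> theta -> lam
  P7: zeta <- beta -> gamma <- eps -> theta -> lam
  P8: zeta <- beta -> lam
That exhausts the simple backdoor paths. Count: 8.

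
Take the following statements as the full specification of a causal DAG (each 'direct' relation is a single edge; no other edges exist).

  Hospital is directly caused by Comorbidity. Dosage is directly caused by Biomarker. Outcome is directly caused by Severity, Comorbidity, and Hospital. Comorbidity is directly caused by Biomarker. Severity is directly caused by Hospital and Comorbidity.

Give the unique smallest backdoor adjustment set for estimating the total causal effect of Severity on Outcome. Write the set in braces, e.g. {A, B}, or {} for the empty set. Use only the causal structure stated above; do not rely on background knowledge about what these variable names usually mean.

Variables eligible for adjustment (non-descendants of Severity, excluding Severity and Outcome): {Biomarker, Comorbidity, Dosage, Hospital}.
Backdoor paths from Severity to Outcome:
  P1: Severity <- Comorbidity -> Hospital -> Outcome
  P2: Severity <- Comorbidity -> Outcome
  P3: Severity <- Hospital <- Comorbidity -> Outcome
  P4: Severity <- Hospital -> Outcome
The empty set is not sufficient: P1 (Severity <- Comorbidity -> Hospital -> Outcome) has no collider blocking it and no conditioned non-collider, so it is open.
Try {Comorbidity, Hospital}:
  P1: blocked at fork node Comorbidity ∈ conditioning set.
  P2: blocked at fork node Comorbidity ∈ conditioning set.
  P3: blocked at chain node Hospital ∈ conditioning set.
  P4: blocked at fork node Hospital ∈ conditioning set.
{Comorbidity, Hospital} contains no descendant of Severity and blocks every backdoor path.
Every element of {Comorbidity, Hospital} is needed (dropping Comorbidity leaves P2 open; dropping Hospital leaves P4 open), so no proper subset is valid.
Among all size-2 subsets of the eligible variables, only {Comorbidity, Hospital} blocks every backdoor path, so it is the unique smallest valid adjustment set.

{Comorbidity, Hospital}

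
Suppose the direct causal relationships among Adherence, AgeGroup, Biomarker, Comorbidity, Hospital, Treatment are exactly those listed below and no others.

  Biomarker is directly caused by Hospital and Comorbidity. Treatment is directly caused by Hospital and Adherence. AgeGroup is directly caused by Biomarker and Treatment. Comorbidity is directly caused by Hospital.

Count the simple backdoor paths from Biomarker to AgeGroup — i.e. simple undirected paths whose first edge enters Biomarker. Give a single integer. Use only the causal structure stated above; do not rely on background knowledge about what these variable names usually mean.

A backdoor path from Biomarker to AgeGroup is any simple undirected path whose first edge points into Biomarker (i.e. leaves Biomarker via a parent).
Parents of Biomarker: {Comorbidity, Hospital}.
Enumerating:
  P1: Biomarker <- Hospital -> Treatment -> AgeGroup
  P2: Biomarker <- Comorbidity <- Hospital -> Treatment -> AgeGroup
That exhausts the simple backdoor paths. Count: 2.

2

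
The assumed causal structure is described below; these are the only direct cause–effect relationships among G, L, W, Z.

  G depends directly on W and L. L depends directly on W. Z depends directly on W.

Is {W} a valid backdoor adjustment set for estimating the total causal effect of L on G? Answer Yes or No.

Yes

Backdoor paths from L to G (paths whose first edge points into L):
  P1: L <- W -> G
Condition 1 (no descendant of L in the set): holds — descendants of L are {G}; none are in {W}.
Condition 2 (every backdoor path blocked by {W}):
  P1: blocked at fork node W ∈ conditioning set.
{W} satisfies the backdoor criterion.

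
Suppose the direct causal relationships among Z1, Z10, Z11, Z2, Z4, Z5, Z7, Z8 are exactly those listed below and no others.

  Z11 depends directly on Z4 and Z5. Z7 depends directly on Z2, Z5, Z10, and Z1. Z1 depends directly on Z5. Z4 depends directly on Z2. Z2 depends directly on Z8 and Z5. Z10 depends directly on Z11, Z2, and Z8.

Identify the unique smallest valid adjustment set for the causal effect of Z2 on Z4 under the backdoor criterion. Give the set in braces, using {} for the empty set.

Variables eligible for adjustment (non-descendants of Z2, excluding Z2 and Z4): {Z1, Z5, Z8}.
Backdoor paths from Z2 to Z4:
  P1: Z2 <- Z5 -> Z11 <- Z4
  P2: Z2 <- Z5 -> Z1 -> Z7 <- Z10 <- Z11 <- Z4
  P3: Z2 <- Z5 -> Z7 <- Z10 <- Z11 <- Z4
  P4: Z2 <- Z8 -> Z10 <- Z11 <- Z4
  P5: Z2 <- Z8 -> Z10 -> Z7 <- Z5 -> Z11 <- Z4
  P6: Z2 <- Z8 -> Z10 -> Z7 <- Z1 <- Z5 -> Z11 <- Z4
Each backdoor path contains an unconditioned collider, so every path is already blocked with the empty conditioning set:
  P1: blocked at collider Z11 (neither it nor any descendant is in the conditioning set).
  P2: blocked at collider Z7 (neither it nor any descendant is in the conditioning set).
  P3: blocked at collider Z7 (neither it nor any descendant is in the conditioning set).
  P4: blocked at collider Z10 (neither it nor any descendant is in the conditioning set).
  P5: blocked at collider Z7 (neither it nor any descendant is in the conditioning set).
  P6: blocked at collider Z7 (neither it nor any descendant is in the conditioning set).
The empty set is therefore the unique smallest valid set.

{}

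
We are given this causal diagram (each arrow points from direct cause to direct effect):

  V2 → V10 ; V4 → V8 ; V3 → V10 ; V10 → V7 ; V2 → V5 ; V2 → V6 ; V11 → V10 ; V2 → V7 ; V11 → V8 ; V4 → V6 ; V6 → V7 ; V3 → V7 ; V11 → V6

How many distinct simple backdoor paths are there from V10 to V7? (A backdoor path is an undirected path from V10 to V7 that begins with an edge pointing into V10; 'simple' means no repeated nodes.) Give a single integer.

7

A backdoor path from V10 to V7 is any simple undirected path whose first edge points into V10 (i.e. leaves V10 via a parent).
Parents of V10: {V11, V2, V3}.
Enumerating:
  P1: V10 <- V11 -> V8 <- V4 -> V6 <- V2 -> V7
  P2: V10 <- V11 -> V8 <- V4 -> V6 -> V7
  P3: V10 <- V11 -> V6 <- V2 -> V7
  P4: V10 <- V11 -> V6 -> V7
  P5: V10 <- V3 -> V7
  P6: V10 <- V2 -> V6 -> V7
  P7: V10 <- V2 -> V7
That exhausts the simple backdoor paths. Count: 7.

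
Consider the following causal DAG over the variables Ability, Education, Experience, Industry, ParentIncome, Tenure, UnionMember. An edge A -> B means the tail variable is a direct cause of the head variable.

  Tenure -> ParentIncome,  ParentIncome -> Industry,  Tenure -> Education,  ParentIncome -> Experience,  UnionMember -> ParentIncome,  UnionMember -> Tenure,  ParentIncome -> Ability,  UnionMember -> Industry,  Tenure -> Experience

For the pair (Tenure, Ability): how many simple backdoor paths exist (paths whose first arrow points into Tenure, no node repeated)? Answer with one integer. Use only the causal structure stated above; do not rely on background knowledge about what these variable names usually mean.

A backdoor path from Tenure to Ability is any simple undirected path whose first edge points into Tenure (i.e. leaves Tenure via a parent).
Parents of Tenure: {UnionMember}.
Enumerating:
  P1: Tenure <- UnionMember -> ParentIncome -> Ability
  P2: Tenure <- UnionMember -> Industry <- ParentIncome -> Ability
That exhausts the simple backdoor paths. Count: 2.

2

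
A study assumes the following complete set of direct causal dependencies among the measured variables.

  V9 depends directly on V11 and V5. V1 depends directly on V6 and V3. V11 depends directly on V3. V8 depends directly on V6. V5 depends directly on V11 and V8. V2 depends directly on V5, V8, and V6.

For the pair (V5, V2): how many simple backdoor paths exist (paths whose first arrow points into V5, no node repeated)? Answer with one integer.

A backdoor path from V5 to V2 is any simple undirected path whose first edge points into V5 (i.e. leaves V5 via a parent).
Parents of V5: {V11, V8}.
Enumerating:
  P1: V5 <- V8 <- V6 -> V2
  P2: V5 <- V8 -> V2
  P3: V5 <- V11 <- V3 -> V1 <- V6 -> V8 -> V2
  P4: V5 <- V11 <- V3 -> V1 <- V6 -> V2
That exhausts the simple backdoor paths. Count: 4.

4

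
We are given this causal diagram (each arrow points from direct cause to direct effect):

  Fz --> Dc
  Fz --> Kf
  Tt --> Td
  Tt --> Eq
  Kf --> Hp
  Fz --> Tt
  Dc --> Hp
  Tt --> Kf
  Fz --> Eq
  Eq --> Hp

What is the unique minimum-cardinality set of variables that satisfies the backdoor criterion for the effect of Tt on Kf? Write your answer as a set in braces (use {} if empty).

Variables eligible for adjustment (non-descendants of Tt, excluding Tt and Kf): {Dc, Fz}.
Backdoor paths from Tt to Kf:
  P1: Tt <- Fz -> Kf
  P2: Tt <- Fz -> Eq -> Hp <- Kf
  P3: Tt <- Fz -> Dc -> Hp <- Kf
The empty set is not sufficient: P1 (Tt <- Fz -> Kf) has no collider blocking it and no conditioned non-collider, so it is open.
Try {Fz}:
  P1: blocked at fork node Fz ∈ conditioning set.
  P2: blocked at fork node Fz ∈ conditioning set.
  P3: blocked at fork node Fz ∈ conditioning set.
{Fz} contains no descendant of Tt and blocks every backdoor path.
No other singleton works — e.g. {Dc} leaves P1 open — so {Fz} is the unique smallest valid adjustment set.

{Fz}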